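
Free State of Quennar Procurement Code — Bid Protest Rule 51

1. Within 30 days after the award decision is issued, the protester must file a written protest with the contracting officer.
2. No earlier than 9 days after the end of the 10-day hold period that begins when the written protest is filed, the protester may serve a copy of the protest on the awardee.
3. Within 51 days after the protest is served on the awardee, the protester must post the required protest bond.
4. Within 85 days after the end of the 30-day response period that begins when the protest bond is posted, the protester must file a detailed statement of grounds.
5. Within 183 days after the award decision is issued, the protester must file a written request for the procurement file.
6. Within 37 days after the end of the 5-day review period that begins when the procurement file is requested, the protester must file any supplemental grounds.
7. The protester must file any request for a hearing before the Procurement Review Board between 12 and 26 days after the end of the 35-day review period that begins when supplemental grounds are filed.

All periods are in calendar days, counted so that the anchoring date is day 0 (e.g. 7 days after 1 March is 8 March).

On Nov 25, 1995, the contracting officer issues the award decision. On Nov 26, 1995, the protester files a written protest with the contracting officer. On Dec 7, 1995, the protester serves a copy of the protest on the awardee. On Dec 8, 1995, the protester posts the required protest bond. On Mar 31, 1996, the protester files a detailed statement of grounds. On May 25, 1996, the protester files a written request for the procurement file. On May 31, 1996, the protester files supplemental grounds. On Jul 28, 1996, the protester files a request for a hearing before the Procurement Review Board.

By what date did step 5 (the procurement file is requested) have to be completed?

Step 5 runs from Nov 25, 1995, when the award decision is issued. 183 days after Nov 25, 1995 is May 26, 1996.

May 26, 1996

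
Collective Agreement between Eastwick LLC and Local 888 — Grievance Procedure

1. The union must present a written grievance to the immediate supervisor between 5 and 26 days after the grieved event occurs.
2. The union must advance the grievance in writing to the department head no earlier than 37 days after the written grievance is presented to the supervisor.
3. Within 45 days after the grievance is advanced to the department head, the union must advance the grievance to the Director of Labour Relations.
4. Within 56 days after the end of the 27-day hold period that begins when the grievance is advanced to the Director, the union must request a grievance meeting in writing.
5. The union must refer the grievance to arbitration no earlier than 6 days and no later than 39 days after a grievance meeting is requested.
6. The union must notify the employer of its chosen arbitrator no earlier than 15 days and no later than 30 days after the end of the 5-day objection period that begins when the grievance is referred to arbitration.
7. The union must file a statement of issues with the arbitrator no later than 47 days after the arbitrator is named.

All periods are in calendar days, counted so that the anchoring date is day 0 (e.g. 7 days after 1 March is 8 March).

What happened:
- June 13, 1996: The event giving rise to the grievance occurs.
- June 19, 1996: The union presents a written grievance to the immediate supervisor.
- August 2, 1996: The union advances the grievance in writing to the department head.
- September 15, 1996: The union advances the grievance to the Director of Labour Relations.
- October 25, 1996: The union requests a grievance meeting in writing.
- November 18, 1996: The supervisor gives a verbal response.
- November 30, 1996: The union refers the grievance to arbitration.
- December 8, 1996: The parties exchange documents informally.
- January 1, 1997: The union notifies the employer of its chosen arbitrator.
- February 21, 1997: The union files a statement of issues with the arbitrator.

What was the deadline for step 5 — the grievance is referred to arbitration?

Step 5 runs from October 25, 1996, when a grievance meeting is requested. The window is 6–39 days after October 25, 1996; it closes on December 3, 1996.

December 3, 1996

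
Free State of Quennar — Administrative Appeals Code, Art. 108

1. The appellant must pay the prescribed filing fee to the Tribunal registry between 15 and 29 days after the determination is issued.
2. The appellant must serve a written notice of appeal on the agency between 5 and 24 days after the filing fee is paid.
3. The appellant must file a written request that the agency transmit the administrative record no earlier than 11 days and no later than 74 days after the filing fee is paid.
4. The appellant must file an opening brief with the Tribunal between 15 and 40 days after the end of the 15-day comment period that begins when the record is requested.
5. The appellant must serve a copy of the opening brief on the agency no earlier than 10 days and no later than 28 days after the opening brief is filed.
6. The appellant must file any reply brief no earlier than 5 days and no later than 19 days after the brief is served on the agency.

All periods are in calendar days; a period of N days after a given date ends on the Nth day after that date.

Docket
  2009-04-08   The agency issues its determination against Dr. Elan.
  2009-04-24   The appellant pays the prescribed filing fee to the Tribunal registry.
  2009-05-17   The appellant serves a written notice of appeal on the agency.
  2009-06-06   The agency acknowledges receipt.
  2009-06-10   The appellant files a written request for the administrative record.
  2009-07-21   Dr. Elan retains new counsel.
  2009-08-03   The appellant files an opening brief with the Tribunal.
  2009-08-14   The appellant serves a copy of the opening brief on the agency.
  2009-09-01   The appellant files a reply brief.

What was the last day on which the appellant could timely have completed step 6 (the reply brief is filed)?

2009-09-02

Step 6 runs from 2009-08-14, when the brief is served on the agency. The window is 5–19 days after 2009-08-14; it closes on 2009-09-02.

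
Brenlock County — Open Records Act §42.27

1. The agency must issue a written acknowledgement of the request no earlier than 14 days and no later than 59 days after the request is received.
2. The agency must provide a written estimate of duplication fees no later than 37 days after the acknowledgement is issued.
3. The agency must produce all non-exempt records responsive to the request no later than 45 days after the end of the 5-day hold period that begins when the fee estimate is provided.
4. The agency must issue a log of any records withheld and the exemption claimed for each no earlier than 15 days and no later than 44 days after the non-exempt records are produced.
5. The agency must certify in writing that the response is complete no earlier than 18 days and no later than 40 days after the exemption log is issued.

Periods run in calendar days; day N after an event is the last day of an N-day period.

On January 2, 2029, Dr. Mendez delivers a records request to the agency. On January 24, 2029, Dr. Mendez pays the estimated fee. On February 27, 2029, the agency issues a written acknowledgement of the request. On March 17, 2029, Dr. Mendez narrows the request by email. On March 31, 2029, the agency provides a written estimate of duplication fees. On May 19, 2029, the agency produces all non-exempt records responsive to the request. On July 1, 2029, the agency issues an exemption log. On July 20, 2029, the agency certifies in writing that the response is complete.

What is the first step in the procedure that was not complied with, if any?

None — every step was satisfied

Step 1 — 14 and 59 days from January 2, 2029 (when the request is received) are January 16, 2029 and March 2, 2029 respectively; done February 27, 2029, which is between those dates.
Step 2 — counting 37 days from February 27, 2029 (when the acknowledgement is issued) gives a deadline of April 5, 2029; done March 31, 2029 — timely.
Step 3 — counting 45 days from April 5, 2029 (end of the 5-day hold period, which began when the fee estimate is provided on March 31, 2029) gives a deadline of May 20, 2029; May 19, 2029 is within that limit.
Step 4 — 15 and 44 days from May 19, 2029 (when the non-exempt records are produced) are June 3, 2029 and July 2, 2029 respectively; done July 1, 2029 — within the window.
Step 5 — 18 and 40 days from July 1, 2029 (when the exemption log is issued) are July 19, 2029 and August 10, 2029 respectively; done July 20, 2029 — within the window.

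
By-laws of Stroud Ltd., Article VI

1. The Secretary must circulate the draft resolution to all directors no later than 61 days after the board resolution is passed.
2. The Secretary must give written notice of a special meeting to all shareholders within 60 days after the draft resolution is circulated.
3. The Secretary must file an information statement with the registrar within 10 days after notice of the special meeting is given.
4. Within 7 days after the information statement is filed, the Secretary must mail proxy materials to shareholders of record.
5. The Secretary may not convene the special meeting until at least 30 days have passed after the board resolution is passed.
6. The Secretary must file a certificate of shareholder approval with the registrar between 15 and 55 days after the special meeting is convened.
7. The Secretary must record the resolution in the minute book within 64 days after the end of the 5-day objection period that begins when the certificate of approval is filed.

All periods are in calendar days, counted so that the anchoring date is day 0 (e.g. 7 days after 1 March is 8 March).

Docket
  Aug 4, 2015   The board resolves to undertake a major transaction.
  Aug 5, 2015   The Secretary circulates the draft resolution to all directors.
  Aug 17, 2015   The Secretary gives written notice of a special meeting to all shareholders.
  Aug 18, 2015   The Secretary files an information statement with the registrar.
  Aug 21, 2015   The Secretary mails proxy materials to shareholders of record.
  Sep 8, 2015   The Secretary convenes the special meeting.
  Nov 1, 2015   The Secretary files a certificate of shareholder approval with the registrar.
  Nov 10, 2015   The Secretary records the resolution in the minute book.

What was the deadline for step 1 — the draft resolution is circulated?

Step 1 runs from Aug 4, 2015, when the board resolution is passed. 61 days after Aug 4, 2015 is Oct 4, 2015.

Oct 4, 2015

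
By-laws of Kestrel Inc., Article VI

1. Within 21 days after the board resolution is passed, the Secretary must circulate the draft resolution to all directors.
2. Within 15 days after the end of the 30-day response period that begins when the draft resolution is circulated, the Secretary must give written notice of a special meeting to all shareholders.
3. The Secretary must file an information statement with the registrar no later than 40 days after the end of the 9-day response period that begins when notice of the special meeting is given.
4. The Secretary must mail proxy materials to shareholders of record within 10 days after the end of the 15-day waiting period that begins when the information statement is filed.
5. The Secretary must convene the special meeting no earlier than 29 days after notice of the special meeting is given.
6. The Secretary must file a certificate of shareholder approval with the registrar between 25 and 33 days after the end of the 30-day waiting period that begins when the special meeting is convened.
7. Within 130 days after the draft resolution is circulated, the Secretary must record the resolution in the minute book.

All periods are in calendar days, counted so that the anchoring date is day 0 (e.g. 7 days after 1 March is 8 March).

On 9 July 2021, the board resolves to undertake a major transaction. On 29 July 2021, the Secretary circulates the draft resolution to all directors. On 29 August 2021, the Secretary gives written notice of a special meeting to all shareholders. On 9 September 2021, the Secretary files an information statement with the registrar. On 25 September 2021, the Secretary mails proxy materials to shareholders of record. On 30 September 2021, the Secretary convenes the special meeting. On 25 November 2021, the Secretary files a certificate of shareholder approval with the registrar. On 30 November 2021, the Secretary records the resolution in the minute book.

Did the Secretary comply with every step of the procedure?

Yes

Step 1: 21 days after 9 July 2021 (when the board resolution is passed) is 30 July 2021; completed 29 July 2021, before the deadline.
Step 2: 15 days after 28 August 2021 (end of the 30-day response period, which began when the draft resolution is circulated on 29 July 2021) is 12 September 2021; completed 29 August 2021, before the deadline.
Step 3: 40 days after 7 September 2021 (end of the 9-day response period, which began when notice of the special meeting is given on 29 August 2021) is 17 October 2021; completed 9 September 2021, before the deadline.
Step 4: 10 days after 24 September 2021 (end of the 15-day waiting period, which began when the information statement is filed on 9 September 2021) is 4 October 2021; completed 25 September 2021, before the deadline.
Step 5: the earliest permitted date is 29 days after 29 August 2021 (when notice of the special meeting is given), i.e. 27 September 2021; 30 September 2021 is on or after that date.
Step 6: the window is 25–33 days after 30 October 2021 (end of the 30-day waiting period, which began when the special meeting is convened on 30 September 2021), so 24 November 2021 through 2 December 2021; done 25 November 2021 — within the window.
Step 7: 130 days after 29 July 2021 (when the draft resolution is circulated) is 6 December 2021; 30 November 2021 is within that limit.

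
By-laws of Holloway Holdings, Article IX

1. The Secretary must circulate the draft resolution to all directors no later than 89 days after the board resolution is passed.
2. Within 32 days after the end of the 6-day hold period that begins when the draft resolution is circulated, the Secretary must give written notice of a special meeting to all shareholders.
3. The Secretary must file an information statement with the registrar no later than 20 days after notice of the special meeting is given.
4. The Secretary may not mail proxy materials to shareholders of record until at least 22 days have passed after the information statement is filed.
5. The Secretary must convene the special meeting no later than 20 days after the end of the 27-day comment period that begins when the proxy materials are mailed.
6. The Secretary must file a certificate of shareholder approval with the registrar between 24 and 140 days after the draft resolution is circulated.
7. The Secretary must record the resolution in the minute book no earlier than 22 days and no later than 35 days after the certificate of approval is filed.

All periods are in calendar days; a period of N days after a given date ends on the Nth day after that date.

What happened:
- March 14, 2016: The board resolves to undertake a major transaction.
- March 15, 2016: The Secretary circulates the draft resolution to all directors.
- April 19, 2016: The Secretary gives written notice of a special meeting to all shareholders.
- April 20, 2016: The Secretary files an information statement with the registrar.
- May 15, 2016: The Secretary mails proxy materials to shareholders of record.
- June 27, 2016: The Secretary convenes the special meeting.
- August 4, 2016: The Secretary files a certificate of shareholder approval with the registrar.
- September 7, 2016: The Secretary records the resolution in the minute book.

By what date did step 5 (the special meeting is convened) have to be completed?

July 1, 2016

The proxy materials are mailed on May 15, 2016; the 27-day comment period therefore ends June 11, 2016, and step 5 runs from that date. 20 days after June 11, 2016 is July 1, 2016.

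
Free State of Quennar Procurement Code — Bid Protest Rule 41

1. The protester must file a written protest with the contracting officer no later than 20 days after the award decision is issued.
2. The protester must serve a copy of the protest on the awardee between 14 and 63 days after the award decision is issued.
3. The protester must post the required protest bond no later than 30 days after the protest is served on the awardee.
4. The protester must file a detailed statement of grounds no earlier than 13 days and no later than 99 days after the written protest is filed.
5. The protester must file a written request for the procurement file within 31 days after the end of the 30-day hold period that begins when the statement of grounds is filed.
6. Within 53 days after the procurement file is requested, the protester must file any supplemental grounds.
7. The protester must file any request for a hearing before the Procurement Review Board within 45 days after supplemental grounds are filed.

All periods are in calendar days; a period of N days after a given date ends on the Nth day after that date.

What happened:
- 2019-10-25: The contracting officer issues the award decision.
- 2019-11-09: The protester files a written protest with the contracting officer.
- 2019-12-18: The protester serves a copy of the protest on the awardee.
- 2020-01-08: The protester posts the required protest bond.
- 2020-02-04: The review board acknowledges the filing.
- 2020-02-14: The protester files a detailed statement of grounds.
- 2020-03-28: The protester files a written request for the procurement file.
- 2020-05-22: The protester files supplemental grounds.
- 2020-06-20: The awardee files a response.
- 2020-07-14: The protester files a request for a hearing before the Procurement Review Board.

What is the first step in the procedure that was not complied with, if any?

Step 1 — counting 20 days from 2019-10-25 (when the award decision is issued) gives a deadline of 2019-11-14; 2019-11-09 is within that limit.
Step 2 — 14 and 63 days from 2019-10-25 (when the award decision is issued) are 2019-11-08 and 2019-12-27 respectively; done 2019-12-18, which is between those dates.
Step 3 — counting 30 days from 2019-12-18 (when the protest is served on the awardee) gives a deadline of 2020-01-17; done 2020-01-08 — timely.
Step 4 — 13 and 99 days from 2019-11-09 (when the written protest is filed) are 2019-11-22 and 2020-02-16 respectively; done 2020-02-14 — within the window.
Step 5 — counting 31 days from 2020-03-15 (end of the 30-day hold period, which began when the statement of grounds is filed on 2020-02-14) gives a deadline of 2020-04-15; done 2020-03-28 — timely.
Step 6 — counting 53 days from 2020-03-28 (when the procurement file is requested) gives a deadline of 2020-05-20; not done until 2020-05-22, 2 days after the deadline.
The procedure was therefore not followed at step 6.

Step 6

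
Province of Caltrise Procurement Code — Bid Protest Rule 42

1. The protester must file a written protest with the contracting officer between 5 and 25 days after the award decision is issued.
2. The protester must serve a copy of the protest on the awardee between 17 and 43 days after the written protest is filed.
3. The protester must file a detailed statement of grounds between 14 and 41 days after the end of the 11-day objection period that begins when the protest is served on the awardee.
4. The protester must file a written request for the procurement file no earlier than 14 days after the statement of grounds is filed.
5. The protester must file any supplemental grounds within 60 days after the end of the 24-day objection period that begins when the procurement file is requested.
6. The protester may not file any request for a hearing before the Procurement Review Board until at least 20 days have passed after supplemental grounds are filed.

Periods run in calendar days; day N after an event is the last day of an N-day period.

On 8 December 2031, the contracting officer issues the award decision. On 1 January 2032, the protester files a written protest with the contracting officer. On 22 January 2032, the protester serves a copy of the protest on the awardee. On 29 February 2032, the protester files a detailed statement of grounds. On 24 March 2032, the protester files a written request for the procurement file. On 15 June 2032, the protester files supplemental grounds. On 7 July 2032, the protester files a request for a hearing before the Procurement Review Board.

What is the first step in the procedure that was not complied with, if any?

None — every step was satisfied

Step 1: the window is 5–25 days after 8 December 2031 (when the award decision is issued), so 13 December 2031 through 2 January 2032; done 1 January 2032, which is between those dates.
Step 2: the window is 17–43 days after 1 January 2032 (when the written protest is filed), so 18 January 2032 through 13 February 2032; done 22 January 2032, which is between those dates.
Step 3: the window is 14–41 days after 2 February 2032 (end of the 11-day objection period, which began when the protest is served on the awardee on 22 January 2032), so 16 February 2032 through 14 March 2032; done 29 February 2032 — within the window.
Step 4: the earliest permitted date is 14 days after 29 February 2032 (when the statement of grounds is filed), i.e. 14 March 2032; 24 March 2032 is on or after that date.
Step 5: 60 days after 17 April 2032 (end of the 24-day objection period, which began when the procurement file is requested on 24 March 2032) is 16 June 2032; completed 15 June 2032, before the deadline.
Step 6: the earliest permitted date is 20 days after 15 June 2032 (when supplemental grounds are filed), i.e. 5 July 2032; done 7 July 2032, after the minimum wait.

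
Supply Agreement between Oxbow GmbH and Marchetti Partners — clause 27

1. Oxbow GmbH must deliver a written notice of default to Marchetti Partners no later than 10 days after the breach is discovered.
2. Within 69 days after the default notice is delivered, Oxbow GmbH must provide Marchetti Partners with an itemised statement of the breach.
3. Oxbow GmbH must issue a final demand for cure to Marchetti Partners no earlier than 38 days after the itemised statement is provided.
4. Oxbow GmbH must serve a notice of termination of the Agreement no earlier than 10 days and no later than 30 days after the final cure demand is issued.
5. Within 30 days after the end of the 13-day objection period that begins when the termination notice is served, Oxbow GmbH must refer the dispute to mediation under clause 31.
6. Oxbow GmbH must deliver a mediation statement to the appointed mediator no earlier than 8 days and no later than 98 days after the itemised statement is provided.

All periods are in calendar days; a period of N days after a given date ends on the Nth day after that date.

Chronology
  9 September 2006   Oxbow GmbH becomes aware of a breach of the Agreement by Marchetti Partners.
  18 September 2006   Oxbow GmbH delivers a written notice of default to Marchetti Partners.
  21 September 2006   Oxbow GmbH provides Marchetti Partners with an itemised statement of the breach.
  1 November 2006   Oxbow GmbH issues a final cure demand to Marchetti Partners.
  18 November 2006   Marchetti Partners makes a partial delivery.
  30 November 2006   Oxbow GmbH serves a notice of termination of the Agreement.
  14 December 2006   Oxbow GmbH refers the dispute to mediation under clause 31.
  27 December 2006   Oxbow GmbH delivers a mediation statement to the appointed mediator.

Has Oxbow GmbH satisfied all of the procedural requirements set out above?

Step 1 — counting 10 days from 9 September 2006 (when the breach is discovered) gives a deadline of 19 September 2006; done 18 September 2006 — timely.
Step 2 — counting 69 days from 18 September 2006 (when the default notice is delivered) gives a deadline of 26 November 2006; 21 September 2006 is within that limit.
Step 3 — must wait 38 days from 21 September 2006 (when the itemised statement is provided), so not before 29 October 2006; done 1 November 2006, after the minimum wait.
Step 4 — 10 and 30 days from 1 November 2006 (when the final cure demand is issued) are 11 November 2006 and 1 December 2006 respectively; done 30 November 2006, which is between those dates.
Step 5 — counting 30 days from 13 December 2006 (end of the 13-day objection period, which began when the termination notice is served on 30 November 2006) gives a deadline of 12 January 2007; 14 December 2006 is within that limit.
Step 6 — 8 and 98 days from 21 September 2006 (when the itemised statement is provided) are 29 September 2006 and 28 December 2006 respectively; done 27 December 2006 — within the window.

Yes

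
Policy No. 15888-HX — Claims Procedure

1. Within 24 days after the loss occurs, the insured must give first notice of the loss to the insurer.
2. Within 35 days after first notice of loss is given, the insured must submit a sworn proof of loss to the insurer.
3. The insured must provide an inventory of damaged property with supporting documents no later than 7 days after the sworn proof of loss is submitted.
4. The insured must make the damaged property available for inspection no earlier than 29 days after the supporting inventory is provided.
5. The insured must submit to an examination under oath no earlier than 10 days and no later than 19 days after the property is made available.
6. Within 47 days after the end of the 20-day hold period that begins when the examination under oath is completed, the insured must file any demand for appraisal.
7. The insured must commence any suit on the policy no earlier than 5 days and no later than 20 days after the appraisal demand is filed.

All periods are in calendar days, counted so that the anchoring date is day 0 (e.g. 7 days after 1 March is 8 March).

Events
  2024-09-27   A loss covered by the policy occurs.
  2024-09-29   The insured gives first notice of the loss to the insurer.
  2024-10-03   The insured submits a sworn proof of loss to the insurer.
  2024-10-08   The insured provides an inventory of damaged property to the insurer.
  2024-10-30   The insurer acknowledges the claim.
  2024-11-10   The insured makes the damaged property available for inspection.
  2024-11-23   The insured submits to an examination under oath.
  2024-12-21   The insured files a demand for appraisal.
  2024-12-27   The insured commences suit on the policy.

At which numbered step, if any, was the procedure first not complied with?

None — every step was satisfied

(1) due by 2024-09-27 + 24 days = 2024-10-21; 2024-09-29 is within that limit.
(2) due by 2024-09-29 + 35 days = 2024-11-03; 2024-10-03 is within that limit.
(3) due by 2024-10-03 + 7 days = 2024-10-10; 2024-10-08 is within that limit.
(4) permitted from 2024-10-08 + 29 days = 2024-11-06 onward; done 2024-11-10, after the minimum wait.
(5) the permitted window runs from 2024-11-10 + 10 = 2024-11-20 to 2024-11-10 + 19 = 2024-11-29; 2024-11-23 falls inside that range.
(6) due by 2024-12-13 + 47 days = 2025-01-29; completed 2024-12-21, before the deadline.
(7) the permitted window runs from 2024-12-21 + 5 = 2024-12-26 to 2024-12-21 + 20 = 2025-01-10; 2024-12-27 falls inside that range.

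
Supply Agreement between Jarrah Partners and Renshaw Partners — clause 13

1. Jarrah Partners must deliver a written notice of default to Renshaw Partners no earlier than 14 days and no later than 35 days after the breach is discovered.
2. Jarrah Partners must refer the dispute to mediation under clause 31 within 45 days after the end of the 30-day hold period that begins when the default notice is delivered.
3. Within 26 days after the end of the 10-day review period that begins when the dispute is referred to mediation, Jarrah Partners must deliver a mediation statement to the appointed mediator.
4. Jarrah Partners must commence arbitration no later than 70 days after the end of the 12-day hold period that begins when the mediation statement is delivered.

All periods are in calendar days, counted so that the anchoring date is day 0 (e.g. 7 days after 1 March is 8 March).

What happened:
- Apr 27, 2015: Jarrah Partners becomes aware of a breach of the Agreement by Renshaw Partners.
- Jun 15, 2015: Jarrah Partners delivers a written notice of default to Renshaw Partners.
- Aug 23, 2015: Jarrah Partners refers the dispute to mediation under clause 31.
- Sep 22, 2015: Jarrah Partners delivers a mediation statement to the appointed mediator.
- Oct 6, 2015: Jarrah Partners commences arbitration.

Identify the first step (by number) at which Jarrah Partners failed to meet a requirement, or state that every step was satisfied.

(1) the permitted window runs from Apr 27, 2015 + 14 = May 11, 2015 to Apr 27, 2015 + 35 = Jun 1, 2015; Jun 15, 2015 is 14 days past the end of the window.

Step 1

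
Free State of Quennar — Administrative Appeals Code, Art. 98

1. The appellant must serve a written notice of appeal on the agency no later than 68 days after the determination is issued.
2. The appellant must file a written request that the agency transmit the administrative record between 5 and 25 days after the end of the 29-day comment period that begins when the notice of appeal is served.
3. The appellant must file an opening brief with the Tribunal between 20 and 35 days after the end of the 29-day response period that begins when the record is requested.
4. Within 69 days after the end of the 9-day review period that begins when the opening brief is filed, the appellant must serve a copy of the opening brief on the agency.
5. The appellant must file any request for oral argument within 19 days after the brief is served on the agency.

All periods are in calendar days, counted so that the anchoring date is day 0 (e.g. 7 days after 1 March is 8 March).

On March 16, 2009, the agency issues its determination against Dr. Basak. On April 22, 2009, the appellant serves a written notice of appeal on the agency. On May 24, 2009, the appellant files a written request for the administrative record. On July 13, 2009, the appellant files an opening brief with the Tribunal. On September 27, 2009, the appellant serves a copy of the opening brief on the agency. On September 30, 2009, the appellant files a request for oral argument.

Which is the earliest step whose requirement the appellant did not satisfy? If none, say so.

Step 2

Step 1: 68 days after March 16, 2009 (when the determination is issued) is May 23, 2009; done April 22, 2009 — timely.
Step 2: the window is 5–25 days after May 21, 2009 (end of the 29-day comment period, which began when the notice of appeal is served on April 22, 2009), so May 26, 2009 through June 15, 2009; May 24, 2009 is 2 days too early.
Later steps need not be reached.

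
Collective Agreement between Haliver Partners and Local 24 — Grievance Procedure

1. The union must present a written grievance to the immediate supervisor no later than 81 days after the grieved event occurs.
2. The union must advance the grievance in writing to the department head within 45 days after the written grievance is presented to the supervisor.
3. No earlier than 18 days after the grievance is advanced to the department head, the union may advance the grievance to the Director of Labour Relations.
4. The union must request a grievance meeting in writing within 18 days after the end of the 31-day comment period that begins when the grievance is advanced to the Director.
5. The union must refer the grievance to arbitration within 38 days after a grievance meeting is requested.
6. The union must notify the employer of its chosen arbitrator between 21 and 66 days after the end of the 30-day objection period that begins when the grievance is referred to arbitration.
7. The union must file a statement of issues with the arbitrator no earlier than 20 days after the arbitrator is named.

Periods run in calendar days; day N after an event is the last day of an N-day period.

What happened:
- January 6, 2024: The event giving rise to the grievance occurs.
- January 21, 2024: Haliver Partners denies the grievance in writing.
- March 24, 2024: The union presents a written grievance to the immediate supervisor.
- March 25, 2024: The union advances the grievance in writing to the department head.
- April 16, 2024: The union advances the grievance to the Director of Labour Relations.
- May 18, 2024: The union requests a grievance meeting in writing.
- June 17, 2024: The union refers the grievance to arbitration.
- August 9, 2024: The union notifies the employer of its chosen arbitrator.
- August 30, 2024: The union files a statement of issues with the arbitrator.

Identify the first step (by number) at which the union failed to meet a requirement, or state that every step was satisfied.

None — every step was satisfied

Step 1: 81 days after January 6, 2024 (when the grieved event occurs) is March 27, 2024; completed March 24, 2024, before the deadline.
Step 2: 45 days after March 24, 2024 (when the written grievance is presented to the supervisor) is May 8, 2024; completed March 25, 2024, before the deadline.
Step 3: the earliest permitted date is 18 days after March 25, 2024 (when the grievance is advanced to the department head), i.e. April 12, 2024; done April 16, 2024, after the minimum wait.
Step 4: 18 days after May 17, 2024 (end of the 31-day comment period, which began when the grievance is advanced to the Director on April 16, 2024) is June 4, 2024; May 18, 2024 is within that limit.
Step 5: 38 days after May 18, 2024 (when a grievance meeting is requested) is June 25, 2024; completed June 17, 2024, before the deadline.
Step 6: the window is 21–66 days after July 17, 2024 (end of the 30-day objection period, which began when the grievance is referred to arbitration on June 17, 2024), so August 7, 2024 through September 21, 2024; August 9, 2024 falls inside that range.
Step 7: the earliest permitted date is 20 days after August 9, 2024 (when the arbitrator is named), i.e. August 29, 2024; done August 30, 2024, after the minimum wait.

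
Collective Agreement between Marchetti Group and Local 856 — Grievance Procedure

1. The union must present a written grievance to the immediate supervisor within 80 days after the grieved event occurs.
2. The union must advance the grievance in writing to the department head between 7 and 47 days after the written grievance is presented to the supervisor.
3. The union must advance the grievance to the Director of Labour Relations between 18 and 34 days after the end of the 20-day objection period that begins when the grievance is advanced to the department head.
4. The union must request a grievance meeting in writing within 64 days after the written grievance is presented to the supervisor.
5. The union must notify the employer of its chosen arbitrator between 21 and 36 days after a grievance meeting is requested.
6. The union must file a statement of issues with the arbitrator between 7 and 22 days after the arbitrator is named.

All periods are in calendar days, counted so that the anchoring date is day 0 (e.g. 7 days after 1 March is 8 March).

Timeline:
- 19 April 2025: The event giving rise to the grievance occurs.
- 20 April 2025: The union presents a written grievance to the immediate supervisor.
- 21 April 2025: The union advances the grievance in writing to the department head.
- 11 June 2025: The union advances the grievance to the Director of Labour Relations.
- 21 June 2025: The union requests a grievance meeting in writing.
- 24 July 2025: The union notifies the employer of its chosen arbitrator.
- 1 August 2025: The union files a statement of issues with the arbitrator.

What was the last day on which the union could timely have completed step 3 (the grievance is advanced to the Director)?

The grievance is advanced to the department head on 21 April 2025; the 20-day objection period therefore ends 11 May 2025, and step 3 runs from that date. The window is 18–34 days after 11 May 2025; it closes on 14 June 2025.

14 June 2025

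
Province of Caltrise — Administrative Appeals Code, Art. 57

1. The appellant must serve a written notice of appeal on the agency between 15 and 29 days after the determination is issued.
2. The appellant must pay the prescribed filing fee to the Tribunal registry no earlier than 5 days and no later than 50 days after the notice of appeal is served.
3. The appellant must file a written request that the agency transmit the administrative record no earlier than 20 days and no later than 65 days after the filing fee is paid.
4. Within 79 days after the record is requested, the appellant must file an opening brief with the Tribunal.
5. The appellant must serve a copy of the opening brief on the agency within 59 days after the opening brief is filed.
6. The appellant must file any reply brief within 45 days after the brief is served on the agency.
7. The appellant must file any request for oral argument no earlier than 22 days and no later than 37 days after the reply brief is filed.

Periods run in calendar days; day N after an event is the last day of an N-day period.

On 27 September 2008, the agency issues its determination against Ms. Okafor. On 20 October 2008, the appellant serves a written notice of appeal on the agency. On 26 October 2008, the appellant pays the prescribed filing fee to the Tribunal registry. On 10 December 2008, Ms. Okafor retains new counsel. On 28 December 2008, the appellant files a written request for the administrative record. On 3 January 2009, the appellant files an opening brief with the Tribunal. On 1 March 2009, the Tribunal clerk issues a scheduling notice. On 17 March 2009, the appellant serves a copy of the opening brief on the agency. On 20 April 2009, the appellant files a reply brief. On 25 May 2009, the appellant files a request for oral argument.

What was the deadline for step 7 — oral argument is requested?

Step 7 runs from 20 April 2009, when the reply brief is filed. The window is 22–37 days after 20 April 2009; it closes on 27 May 2009.

27 May 2009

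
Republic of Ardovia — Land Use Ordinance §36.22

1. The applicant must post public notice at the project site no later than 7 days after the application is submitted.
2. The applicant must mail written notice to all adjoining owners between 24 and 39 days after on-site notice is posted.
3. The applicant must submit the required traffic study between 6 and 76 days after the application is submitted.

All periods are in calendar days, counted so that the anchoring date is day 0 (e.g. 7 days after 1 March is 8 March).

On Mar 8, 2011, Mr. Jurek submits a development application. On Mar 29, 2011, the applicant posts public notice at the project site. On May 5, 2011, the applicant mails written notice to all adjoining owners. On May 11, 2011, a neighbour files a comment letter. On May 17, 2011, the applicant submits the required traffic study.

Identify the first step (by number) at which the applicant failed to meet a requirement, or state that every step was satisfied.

(1) due by Mar 8, 2011 + 7 days = Mar 15, 2011; not done until Mar 29, 2011, 14 days after the deadline.

Step 1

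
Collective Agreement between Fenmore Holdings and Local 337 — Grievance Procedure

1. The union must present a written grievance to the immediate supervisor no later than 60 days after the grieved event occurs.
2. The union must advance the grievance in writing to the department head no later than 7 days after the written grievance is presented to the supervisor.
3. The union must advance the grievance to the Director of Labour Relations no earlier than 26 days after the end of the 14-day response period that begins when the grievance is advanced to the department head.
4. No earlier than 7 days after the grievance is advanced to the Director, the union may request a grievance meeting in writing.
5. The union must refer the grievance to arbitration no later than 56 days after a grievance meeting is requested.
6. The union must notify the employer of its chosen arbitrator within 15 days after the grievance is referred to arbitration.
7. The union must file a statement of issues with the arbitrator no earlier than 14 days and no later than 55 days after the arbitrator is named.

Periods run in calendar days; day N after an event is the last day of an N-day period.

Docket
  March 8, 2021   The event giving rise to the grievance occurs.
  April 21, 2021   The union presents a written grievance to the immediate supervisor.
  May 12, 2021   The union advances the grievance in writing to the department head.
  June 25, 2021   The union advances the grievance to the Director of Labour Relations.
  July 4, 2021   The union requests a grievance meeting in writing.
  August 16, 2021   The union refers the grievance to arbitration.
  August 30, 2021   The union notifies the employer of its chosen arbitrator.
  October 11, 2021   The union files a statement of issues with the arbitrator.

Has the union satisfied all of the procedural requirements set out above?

No

(1) due by March 8, 2021 + 60 days = May 7, 2021; completed April 21, 2021, before the deadline.
(2) due by April 21, 2021 + 7 days = April 28, 2021; not done until May 12, 2021, 14 days after the deadline.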